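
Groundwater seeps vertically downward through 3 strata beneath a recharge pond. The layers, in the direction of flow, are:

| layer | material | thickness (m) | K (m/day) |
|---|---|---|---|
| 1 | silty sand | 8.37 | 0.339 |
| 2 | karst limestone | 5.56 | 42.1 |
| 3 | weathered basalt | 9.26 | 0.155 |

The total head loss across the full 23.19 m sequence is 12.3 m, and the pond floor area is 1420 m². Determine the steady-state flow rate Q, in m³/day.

207

Flow is perpendicular to layering, so the layers act in series and the equivalent K is the thickness-weighted harmonic mean.
Total thickness L = 8.37 + 5.56 + 9.26 = 23.19 m.
Σ(b_i/K_i) = 8.37/0.339 + 5.56/42.1 + 9.26/0.155 = 84.56 d.
K_eq = L / Σ(b_i/K_i) = 23.19 / 84.56 = 0.2742 m/day.
Q = K_eq · A · (Δh/L) = 0.2742 × 1420 × (12.3/23.19) = 206.5 m³/day.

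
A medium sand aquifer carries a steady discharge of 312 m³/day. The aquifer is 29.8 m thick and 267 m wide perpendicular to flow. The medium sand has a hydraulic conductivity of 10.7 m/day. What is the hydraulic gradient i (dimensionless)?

0.00366

Cross-sectional area A = 267 × 29.8 = 7957 m².
From Q = K·A·i, i = Q / (K·A) = 312 / (10.70 × 7957) = 0.003665.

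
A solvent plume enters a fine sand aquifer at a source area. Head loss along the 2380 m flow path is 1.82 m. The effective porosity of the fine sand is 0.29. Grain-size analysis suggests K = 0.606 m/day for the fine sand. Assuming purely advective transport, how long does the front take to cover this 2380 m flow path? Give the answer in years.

Hydraulic gradient i = Δh / L = 1.82 / 2380 = 0.0007647.
Darcy flux q = K · i = 0.6060 × 0.0007647 = 0.0004634 m/day.
Seepage velocity v = q / n_e = 0.0004634 / 0.29 = 0.001598 m/day.
Travel time t = L / v = 2380 / 0.001598 = 1.489e+06 days = 4078 years.

4080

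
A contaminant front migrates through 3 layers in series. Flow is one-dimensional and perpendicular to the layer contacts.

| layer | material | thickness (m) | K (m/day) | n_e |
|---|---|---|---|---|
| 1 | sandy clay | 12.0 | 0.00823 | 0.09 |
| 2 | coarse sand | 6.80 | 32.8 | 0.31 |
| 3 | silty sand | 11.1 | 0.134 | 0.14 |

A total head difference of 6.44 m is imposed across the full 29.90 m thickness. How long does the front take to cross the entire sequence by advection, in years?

3.11

With flow normal to the layers, continuity requires the same specific discharge q through every layer.
Σ(b_i/K_i) = 12.0/0.00823 + 6.80/32.8 + 11.1/0.134 = 1541 d.
q = Δh / Σ(b_i/K_i) = 6.44 / 1541 = 0.004179 m/day.
In each layer the seepage velocity is v_i = q/n_i, so the layer transit time is t_i = b_i·n_i / q:
  layer 1 (sandy clay): t_1 = 12.0 × 0.09 / 0.004179 = 258.4 d
  layer 2 (coarse sand): t_2 = 6.80 × 0.31 / 0.004179 = 504.5 d
  layer 3 (silty sand): t_3 = 11.1 × 0.14 / 0.004179 = 371.9 d
Total t = Σ t_i = 1135 days = 3.107 years.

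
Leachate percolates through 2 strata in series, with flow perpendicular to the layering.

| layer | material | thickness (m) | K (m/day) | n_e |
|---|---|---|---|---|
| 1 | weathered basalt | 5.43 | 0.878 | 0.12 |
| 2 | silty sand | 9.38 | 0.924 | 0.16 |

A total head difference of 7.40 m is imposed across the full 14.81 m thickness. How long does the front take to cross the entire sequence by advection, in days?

With flow normal to the layers, continuity requires the same specific discharge q through every layer.
Σ(b_i/K_i) = 5.43/0.878 + 9.38/0.924 = 16.34 d.
q = Δh / Σ(b_i/K_i) = 7.40 / 16.34 = 0.4530 m/day.
In each layer the seepage velocity is v_i = q/n_i, so the layer transit time is t_i = b_i·n_i / q:
  layer 1 (weathered basalt): t_1 = 5.43 × 0.12 / 0.4530 = 1.438 d
  layer 2 (silty sand): t_2 = 9.38 × 0.16 / 0.4530 = 3.313 d
Total t = Σ t_i = 4.752 days.

4.75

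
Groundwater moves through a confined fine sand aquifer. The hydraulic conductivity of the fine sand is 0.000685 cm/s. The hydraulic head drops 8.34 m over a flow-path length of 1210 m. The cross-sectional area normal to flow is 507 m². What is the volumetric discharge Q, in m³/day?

2.07

Convert K: 0.000685 cm/s × 864 = 0.5918 m/day.
Hydraulic gradient i = Δh / L = 8.34 / 1210 = 0.006893.
Darcy's law: Q = K · A · i = 0.5918 × 507.0 × 0.006893 = 2.068 m³/day.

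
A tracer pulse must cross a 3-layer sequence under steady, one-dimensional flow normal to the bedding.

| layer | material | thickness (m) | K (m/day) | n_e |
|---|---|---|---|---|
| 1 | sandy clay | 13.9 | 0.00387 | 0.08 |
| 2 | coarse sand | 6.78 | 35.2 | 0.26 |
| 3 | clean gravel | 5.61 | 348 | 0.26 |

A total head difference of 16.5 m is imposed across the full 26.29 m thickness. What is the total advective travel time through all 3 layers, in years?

2.58

With flow normal to the layers, continuity requires the same specific discharge q through every layer.
Σ(b_i/K_i) = 13.9/0.00387 + 6.78/35.2 + 5.61/348 = 3592 d.
q = Δh / Σ(b_i/K_i) = 16.5 / 3592 = 0.004594 m/day.
In each layer the seepage velocity is v_i = q/n_i, so the layer transit time is t_i = b_i·n_i / q:
  layer 1 (sandy clay): t_1 = 13.9 × 0.08 / 0.004594 = 242.1 d
  layer 2 (coarse sand): t_2 = 6.78 × 0.26 / 0.004594 = 383.7 d
  layer 3 (clean gravel): t_3 = 5.61 × 0.26 / 0.004594 = 317.5 d
Total t = Σ t_i = 943.4 days = 2.583 years.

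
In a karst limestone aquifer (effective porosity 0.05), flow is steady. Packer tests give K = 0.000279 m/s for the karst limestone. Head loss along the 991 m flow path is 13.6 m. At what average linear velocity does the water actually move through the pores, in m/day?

6.62

Convert K: 0.000279 m/s × 86400 = 24.11 m/day.
Hydraulic gradient i = Δh / L = 13.6 / 991 = 0.01372.
Darcy flux q = K · i = 24.11 × 0.01372 = 0.3308 m/day.
Seepage velocity v = q / n_e = 0.3308 / 0.05 = 6.616 m/day.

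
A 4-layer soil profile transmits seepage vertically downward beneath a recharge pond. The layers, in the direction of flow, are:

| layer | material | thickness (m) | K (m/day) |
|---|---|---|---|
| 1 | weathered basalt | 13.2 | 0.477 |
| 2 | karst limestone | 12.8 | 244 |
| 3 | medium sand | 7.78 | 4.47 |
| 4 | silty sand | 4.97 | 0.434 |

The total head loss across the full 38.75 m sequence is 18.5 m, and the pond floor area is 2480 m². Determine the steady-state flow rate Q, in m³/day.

Flow is perpendicular to layering, so the layers act in series and the equivalent K is the thickness-weighted harmonic mean.
Total thickness L = 13.2 + 12.8 + 7.78 + 4.97 = 38.75 m.
Σ(b_i/K_i) = 13.2/0.477 + 12.8/244 + 7.78/4.47 + 4.97/0.434 = 40.92 d.
K_eq = L / Σ(b_i/K_i) = 38.75 / 40.92 = 0.9470 m/day.
Q = K_eq · A · (Δh/L) = 0.9470 × 2480 × (18.5/38.75) = 1121 m³/day.

1120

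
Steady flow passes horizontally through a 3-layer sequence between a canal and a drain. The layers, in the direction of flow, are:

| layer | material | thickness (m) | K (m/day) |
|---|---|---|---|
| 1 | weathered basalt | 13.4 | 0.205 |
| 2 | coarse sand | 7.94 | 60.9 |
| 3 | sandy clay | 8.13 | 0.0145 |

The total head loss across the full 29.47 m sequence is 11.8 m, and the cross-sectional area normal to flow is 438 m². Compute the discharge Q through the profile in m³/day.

8.25

Flow is perpendicular to layering, so the layers act in series and the equivalent K is the thickness-weighted harmonic mean.
Total thickness L = 13.4 + 7.94 + 8.13 = 29.47 m.
Σ(b_i/K_i) = 13.4/0.205 + 7.94/60.9 + 8.13/0.0145 = 626.2 d.
K_eq = L / Σ(b_i/K_i) = 29.47 / 626.2 = 0.04706 m/day.
Q = K_eq · A · (Δh/L) = 0.04706 × 438 × (11.8/29.47) = 8.254 m³/day.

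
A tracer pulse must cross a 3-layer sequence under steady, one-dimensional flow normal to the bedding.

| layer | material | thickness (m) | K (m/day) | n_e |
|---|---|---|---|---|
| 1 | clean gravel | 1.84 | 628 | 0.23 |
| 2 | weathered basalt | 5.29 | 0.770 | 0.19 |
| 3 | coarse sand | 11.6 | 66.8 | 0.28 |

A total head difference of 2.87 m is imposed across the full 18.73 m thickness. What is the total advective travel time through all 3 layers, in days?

With flow normal to the layers, continuity requires the same specific discharge q through every layer.
Σ(b_i/K_i) = 1.84/628 + 5.29/0.770 + 11.6/66.8 = 7.047 d.
q = Δh / Σ(b_i/K_i) = 2.87 / 7.047 = 0.4073 m/day.
In each layer the seepage velocity is v_i = q/n_i, so the layer transit time is t_i = b_i·n_i / q:
  layer 1 (clean gravel): t_1 = 1.84 × 0.23 / 0.4073 = 1.039 d
  layer 2 (weathered basalt): t_2 = 5.29 × 0.19 / 0.4073 = 2.468 d
  layer 3 (coarse sand): t_3 = 11.6 × 0.28 / 0.4073 = 7.975 d
Total t = Σ t_i = 11.48 days.

11.5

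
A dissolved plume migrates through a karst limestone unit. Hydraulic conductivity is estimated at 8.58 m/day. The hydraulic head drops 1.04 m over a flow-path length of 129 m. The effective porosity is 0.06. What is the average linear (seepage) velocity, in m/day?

1.15

Hydraulic gradient i = Δh / L = 1.04 / 129 = 0.008062.
Darcy flux q = K · i = 8.580 × 0.008062 = 0.06917 m/day.
Seepage velocity v = q / n_e = 0.06917 / 0.06 = 1.153 m/day.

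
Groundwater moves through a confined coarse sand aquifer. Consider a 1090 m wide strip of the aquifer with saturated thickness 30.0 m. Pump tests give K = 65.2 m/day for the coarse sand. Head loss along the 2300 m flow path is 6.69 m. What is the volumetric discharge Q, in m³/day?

6200

Cross-sectional area A = 1090 × 30.0 = 32700 m².
Hydraulic gradient i = Δh / L = 6.69 / 2300 = 0.002909.
Darcy's law: Q = K · A · i = 65.20 × 32700 × 0.002909 = 6201 m³/day.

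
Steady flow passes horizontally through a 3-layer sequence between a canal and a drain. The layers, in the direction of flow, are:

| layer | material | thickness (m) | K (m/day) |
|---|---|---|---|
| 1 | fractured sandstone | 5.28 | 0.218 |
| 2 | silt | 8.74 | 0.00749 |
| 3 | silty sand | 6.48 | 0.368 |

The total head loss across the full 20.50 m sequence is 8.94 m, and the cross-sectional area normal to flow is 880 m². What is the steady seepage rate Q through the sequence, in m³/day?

6.51

Flow is perpendicular to layering, so the layers act in series and the equivalent K is the thickness-weighted harmonic mean.
Total thickness L = 5.28 + 8.74 + 6.48 = 20.50 m.
Σ(b_i/K_i) = 5.28/0.218 + 8.74/0.00749 + 6.48/0.368 = 1209 d.
K_eq = L / Σ(b_i/K_i) = 20.50 / 1209 = 0.01696 m/day.
Q = K_eq · A · (Δh/L) = 0.01696 × 880 × (8.94/20.50) = 6.509 m³/day.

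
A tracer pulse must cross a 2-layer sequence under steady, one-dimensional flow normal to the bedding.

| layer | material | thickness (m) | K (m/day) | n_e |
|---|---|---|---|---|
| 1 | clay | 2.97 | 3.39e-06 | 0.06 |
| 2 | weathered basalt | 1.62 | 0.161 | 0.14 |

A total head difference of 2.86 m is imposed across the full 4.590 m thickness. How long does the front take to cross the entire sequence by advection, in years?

340

With flow normal to the layers, continuity requires the same specific discharge q through every layer.
Σ(b_i/K_i) = 2.97/3.39e-06 + 1.62/0.161 = 8.761e+05 d.
q = Δh / Σ(b_i/K_i) = 2.86 / 8.761e+05 = 3.264e-06 m/day.
In each layer the seepage velocity is v_i = q/n_i, so the layer transit time is t_i = b_i·n_i / q:
  layer 1 (clay): t_1 = 2.97 × 0.06 / 3.264e-06 = 54589 d
  layer 2 (weathered basalt): t_2 = 1.62 × 0.14 / 3.264e-06 = 69477 d
Total t = Σ t_i = 1.241e+05 days = 339.7 years.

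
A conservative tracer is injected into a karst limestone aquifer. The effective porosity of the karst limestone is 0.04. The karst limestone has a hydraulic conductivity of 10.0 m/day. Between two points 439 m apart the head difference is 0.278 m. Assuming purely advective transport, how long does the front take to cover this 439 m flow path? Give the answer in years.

7.59

Hydraulic gradient i = Δh / L = 0.278 / 439 = 0.0006333.
Darcy flux q = K · i = 10.00 × 0.0006333 = 0.006333 m/day.
Seepage velocity v = q / n_e = 0.006333 / 0.04 = 0.1583 m/day.
Travel time t = L / v = 439 / 0.1583 = 2773 days = 7.592 years.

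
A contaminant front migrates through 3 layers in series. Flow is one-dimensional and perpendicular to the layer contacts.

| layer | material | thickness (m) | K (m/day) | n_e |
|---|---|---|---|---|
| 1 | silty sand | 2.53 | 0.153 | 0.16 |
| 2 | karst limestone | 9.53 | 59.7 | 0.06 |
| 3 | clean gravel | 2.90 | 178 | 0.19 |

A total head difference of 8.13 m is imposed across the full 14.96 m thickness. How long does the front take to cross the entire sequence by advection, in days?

3.14

With flow normal to the layers, continuity requires the same specific discharge q through every layer.
Σ(b_i/K_i) = 2.53/0.153 + 9.53/59.7 + 2.90/178 = 16.71 d.
q = Δh / Σ(b_i/K_i) = 8.13 / 16.71 = 0.4865 m/day.
In each layer the seepage velocity is v_i = q/n_i, so the layer transit time is t_i = b_i·n_i / q:
  layer 1 (silty sand): t_1 = 2.53 × 0.16 / 0.4865 = 0.8321 d
  layer 2 (karst limestone): t_2 = 9.53 × 0.06 / 0.4865 = 1.175 d
  layer 3 (clean gravel): t_3 = 2.90 × 0.19 / 0.4865 = 1.133 d
Total t = Σ t_i = 3.140 days.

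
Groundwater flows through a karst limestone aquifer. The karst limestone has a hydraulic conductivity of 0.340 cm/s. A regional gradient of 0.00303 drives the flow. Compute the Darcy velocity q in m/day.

0.890

Convert K: 0.340 cm/s × 864 = 293.8 m/day.
Hydraulic gradient i = 0.00303.
Specific discharge q = K · i = 293.8 × 0.003030 = 0.8901 m/day.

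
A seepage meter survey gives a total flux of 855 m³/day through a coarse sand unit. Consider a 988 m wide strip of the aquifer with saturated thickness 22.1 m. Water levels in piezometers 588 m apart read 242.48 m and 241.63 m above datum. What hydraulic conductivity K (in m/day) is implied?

27.1

Cross-sectional area A = 988 × 22.1 = 21835 m².
Hydraulic gradient i = (242.48 − 241.63) / 588 = 0.85 / 588 = 0.001446.
From Q = K·A·i, K = Q / (A·i) = 855 / (21835 × 0.001446) = 27.09 m/day.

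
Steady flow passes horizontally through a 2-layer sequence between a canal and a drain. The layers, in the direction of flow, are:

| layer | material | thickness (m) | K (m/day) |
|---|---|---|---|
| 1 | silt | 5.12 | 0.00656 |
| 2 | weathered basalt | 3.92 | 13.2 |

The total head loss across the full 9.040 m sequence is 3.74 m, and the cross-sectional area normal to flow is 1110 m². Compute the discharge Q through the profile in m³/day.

5.32

Flow is perpendicular to layering, so the layers act in series and the equivalent K is the thickness-weighted harmonic mean.
Total thickness L = 5.12 + 3.92 = 9.040 m.
Σ(b_i/K_i) = 5.12/0.00656 + 3.92/13.2 = 780.8 d.
K_eq = L / Σ(b_i/K_i) = 9.040 / 780.8 = 0.01158 m/day.
Q = K_eq · A · (Δh/L) = 0.01158 × 1110 × (3.74/9.040) = 5.317 m³/day.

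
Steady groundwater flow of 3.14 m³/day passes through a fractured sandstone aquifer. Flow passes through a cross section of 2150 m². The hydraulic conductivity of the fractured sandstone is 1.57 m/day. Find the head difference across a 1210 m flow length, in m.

From Q = K·A·i, i = Q / (K·A) = 3.14 / (1.570 × 2150) = 0.0009302.
Head loss Δh = i · L = 0.0009302 × 1210 = 1.126 m.

1.13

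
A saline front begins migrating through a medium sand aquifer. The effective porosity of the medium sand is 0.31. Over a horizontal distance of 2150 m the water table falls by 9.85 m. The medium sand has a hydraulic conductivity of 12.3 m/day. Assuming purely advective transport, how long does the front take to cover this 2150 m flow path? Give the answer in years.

Hydraulic gradient i = Δh / L = 9.85 / 2150 = 0.004581.
Darcy flux q = K · i = 12.30 × 0.004581 = 0.05635 m/day.
Seepage velocity v = q / n_e = 0.05635 / 0.31 = 0.1818 m/day.
Travel time t = L / v = 2150 / 0.1818 = 11828 days = 32.38 years.

32.4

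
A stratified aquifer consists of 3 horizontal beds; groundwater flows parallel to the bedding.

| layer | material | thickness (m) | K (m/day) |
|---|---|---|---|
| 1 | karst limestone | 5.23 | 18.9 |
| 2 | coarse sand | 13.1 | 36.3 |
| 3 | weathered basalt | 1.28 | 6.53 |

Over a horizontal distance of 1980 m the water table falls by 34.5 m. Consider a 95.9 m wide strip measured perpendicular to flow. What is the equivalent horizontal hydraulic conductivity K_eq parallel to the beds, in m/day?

Flow is parallel to layering, so each bed carries its own Darcy discharge and the transmissivities add.
Σ(K_i·b_i) = 18.9×5.23 + 36.3×13.1 + 6.53×1.28 = 582.7 m²/day.
Total thickness b = 19.61 m, so K_eq = Σ(K_i·b_i)/b = 29.72 m/day.

29.7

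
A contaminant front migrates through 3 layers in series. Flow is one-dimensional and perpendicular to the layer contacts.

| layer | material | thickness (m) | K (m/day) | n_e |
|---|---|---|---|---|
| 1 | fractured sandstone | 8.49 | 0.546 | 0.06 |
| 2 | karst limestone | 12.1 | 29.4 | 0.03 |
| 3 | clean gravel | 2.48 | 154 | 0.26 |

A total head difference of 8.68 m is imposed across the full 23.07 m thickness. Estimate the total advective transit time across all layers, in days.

2.79

With flow normal to the layers, continuity requires the same specific discharge q through every layer.
Σ(b_i/K_i) = 8.49/0.546 + 12.1/29.4 + 2.48/154 = 15.98 d.
q = Δh / Σ(b_i/K_i) = 8.68 / 15.98 = 0.5433 m/day.
In each layer the seepage velocity is v_i = q/n_i, so the layer transit time is t_i = b_i·n_i / q:
  layer 1 (fractured sandstone): t_1 = 8.49 × 0.06 / 0.5433 = 0.9376 d
  layer 2 (karst limestone): t_2 = 12.1 × 0.03 / 0.5433 = 0.6682 d
  layer 3 (clean gravel): t_3 = 2.48 × 0.26 / 0.5433 = 1.187 d
Total t = Σ t_i = 2.793 days.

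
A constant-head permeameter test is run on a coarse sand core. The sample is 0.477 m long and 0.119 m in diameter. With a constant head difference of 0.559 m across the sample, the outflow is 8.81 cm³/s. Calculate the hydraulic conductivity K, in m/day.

58.4

Cross-sectional area A = π·(d/2)² = π × (0.119/2)² = 0.01112 m².
Convert discharge: 8.81 cm³/s = 8.810e-06 m³/s.
Darcy's law rearranged: K = Q·L / (A·Δh) = 8.810e-06 × 0.477 / (0.01112 × 0.559) = 0.0006759 m/s = 58.40 m/day.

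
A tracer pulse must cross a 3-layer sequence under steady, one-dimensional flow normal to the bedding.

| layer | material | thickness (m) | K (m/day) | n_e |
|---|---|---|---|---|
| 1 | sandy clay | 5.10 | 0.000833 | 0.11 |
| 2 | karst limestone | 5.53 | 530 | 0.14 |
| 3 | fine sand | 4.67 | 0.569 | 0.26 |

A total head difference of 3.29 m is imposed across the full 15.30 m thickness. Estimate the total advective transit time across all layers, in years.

With flow normal to the layers, continuity requires the same specific discharge q through every layer.
Σ(b_i/K_i) = 5.10/0.000833 + 5.53/530 + 4.67/0.569 = 6131 d.
q = Δh / Σ(b_i/K_i) = 3.29 / 6131 = 0.0005366 m/day.
In each layer the seepage velocity is v_i = q/n_i, so the layer transit time is t_i = b_i·n_i / q:
  layer 1 (sandy clay): t_1 = 5.10 × 0.11 / 0.0005366 = 1045 d
  layer 2 (karst limestone): t_2 = 5.53 × 0.14 / 0.0005366 = 1443 d
  layer 3 (fine sand): t_3 = 4.67 × 0.26 / 0.0005366 = 2263 d
Total t = Σ t_i = 4751 days = 13.01 years.

13.0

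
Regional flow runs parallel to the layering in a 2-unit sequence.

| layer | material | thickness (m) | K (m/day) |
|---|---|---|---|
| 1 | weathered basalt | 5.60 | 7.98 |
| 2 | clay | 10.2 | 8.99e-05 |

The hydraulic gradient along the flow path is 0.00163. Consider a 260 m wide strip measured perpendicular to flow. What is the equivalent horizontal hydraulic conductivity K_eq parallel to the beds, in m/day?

Flow is parallel to layering, so each bed carries its own Darcy discharge and the transmissivities add.
Σ(K_i·b_i) = 7.98×5.60 + 8.99e-05×10.2 = 44.69 m²/day.
Total thickness b = 15.80 m, so K_eq = Σ(K_i·b_i)/b = 2.828 m/day.

2.83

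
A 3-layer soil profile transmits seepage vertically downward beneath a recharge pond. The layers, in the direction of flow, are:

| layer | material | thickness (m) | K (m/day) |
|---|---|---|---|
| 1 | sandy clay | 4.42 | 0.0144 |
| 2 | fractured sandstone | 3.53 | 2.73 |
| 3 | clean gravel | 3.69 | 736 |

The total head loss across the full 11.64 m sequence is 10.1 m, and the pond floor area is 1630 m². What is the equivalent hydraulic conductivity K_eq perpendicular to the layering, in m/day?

Flow is perpendicular to layering, so the layers act in series and the equivalent K is the thickness-weighted harmonic mean.
Total thickness L = 4.42 + 3.53 + 3.69 = 11.64 m.
Σ(b_i/K_i) = 4.42/0.0144 + 3.53/2.73 + 3.69/736 = 308.2 d.
K_eq = L / Σ(b_i/K_i) = 11.64 / 308.2 = 0.03776 m/day.

0.0378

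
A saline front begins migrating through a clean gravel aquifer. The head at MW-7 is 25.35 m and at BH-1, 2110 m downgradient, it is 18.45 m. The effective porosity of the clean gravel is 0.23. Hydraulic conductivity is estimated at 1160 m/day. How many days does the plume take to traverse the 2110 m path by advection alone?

128

Hydraulic gradient i = (25.35 − 18.45) / 2110 = 6.9 / 2110 = 0.003270.
Darcy flux q = K · i = 1160 × 0.003270 = 3.793 m/day.
Seepage velocity v = q / n_e = 3.793 / 0.23 = 16.49 m/day.
Travel time t = L / v = 2110 / 16.49 = 127.9 days.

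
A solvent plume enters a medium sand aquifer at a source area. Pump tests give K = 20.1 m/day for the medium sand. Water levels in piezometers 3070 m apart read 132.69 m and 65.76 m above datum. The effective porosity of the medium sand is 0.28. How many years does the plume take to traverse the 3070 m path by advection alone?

Hydraulic gradient i = (132.69 − 65.76) / 3070 = 66.93 / 3070 = 0.02180.
Darcy flux q = K · i = 20.10 × 0.02180 = 0.4382 m/day.
Seepage velocity v = q / n_e = 0.4382 / 0.28 = 1.565 m/day.
Travel time t = L / v = 3070 / 1.565 = 1962 days = 5.371 years.

5.37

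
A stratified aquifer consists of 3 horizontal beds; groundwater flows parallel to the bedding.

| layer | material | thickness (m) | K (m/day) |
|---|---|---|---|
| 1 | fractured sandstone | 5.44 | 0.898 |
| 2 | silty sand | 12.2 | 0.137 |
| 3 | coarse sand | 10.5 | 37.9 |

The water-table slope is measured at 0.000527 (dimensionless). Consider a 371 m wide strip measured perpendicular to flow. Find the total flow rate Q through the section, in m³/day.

Flow is parallel to layering, so each bed carries its own Darcy discharge and the transmissivities add.
Σ(K_i·b_i) = 0.898×5.44 + 0.137×12.2 + 37.9×10.5 = 404.5 m²/day.
Hydraulic gradient i = 0.000527.
Q = Σ(K_i·b_i) · W · i = 404.5 × 371 × 0.0005270 = 79.09 m³/day.

79.1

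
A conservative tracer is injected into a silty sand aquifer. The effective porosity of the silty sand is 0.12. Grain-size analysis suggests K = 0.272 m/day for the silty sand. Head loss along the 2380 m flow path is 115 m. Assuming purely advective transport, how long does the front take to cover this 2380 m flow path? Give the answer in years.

59.5

Hydraulic gradient i = Δh / L = 115 / 2380 = 0.04832.
Darcy flux q = K · i = 0.2720 × 0.04832 = 0.01314 m/day.
Seepage velocity v = q / n_e = 0.01314 / 0.12 = 0.1095 m/day.
Travel time t = L / v = 2380 / 0.1095 = 21730 days = 59.49 years.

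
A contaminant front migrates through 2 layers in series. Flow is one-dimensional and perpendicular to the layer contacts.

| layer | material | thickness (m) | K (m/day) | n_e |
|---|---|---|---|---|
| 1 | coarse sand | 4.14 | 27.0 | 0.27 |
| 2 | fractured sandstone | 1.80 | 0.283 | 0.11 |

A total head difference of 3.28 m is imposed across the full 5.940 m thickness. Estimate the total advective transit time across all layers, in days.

2.61

With flow normal to the layers, continuity requires the same specific discharge q through every layer.
Σ(b_i/K_i) = 4.14/27.0 + 1.80/0.283 = 6.514 d.
q = Δh / Σ(b_i/K_i) = 3.28 / 6.514 = 0.5035 m/day.
In each layer the seepage velocity is v_i = q/n_i, so the layer transit time is t_i = b_i·n_i / q:
  layer 1 (coarse sand): t_1 = 4.14 × 0.27 / 0.5035 = 2.220 d
  layer 2 (fractured sandstone): t_2 = 1.80 × 0.11 / 0.5035 = 0.3932 d
Total t = Σ t_i = 2.613 days.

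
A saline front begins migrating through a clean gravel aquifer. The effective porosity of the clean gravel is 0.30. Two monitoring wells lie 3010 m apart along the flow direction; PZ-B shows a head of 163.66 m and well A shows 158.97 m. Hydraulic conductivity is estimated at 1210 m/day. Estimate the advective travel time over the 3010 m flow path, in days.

Hydraulic gradient i = (163.66 − 158.97) / 3010 = 4.69 / 3010 = 0.001558.
Darcy flux q = K · i = 1210 × 0.001558 = 1.885 m/day.
Seepage velocity v = q / n_e = 1.885 / 0.30 = 6.284 m/day.
Travel time t = L / v = 3010 / 6.284 = 479.0 days.

479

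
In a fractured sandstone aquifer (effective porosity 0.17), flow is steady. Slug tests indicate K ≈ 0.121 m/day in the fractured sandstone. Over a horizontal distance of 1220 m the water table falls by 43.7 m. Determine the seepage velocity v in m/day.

0.0255

Hydraulic gradient i = Δh / L = 43.7 / 1220 = 0.03582.
Darcy flux q = K · i = 0.1210 × 0.03582 = 0.004334 m/day.
Seepage velocity v = q / n_e = 0.004334 / 0.17 = 0.02550 m/day.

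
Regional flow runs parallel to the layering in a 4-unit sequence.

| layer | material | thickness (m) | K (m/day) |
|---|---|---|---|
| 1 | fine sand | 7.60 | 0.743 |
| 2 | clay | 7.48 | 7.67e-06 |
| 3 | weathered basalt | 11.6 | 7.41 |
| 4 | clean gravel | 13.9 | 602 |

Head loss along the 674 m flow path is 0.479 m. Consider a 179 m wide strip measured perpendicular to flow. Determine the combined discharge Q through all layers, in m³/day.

1080

Flow is parallel to layering, so each bed carries its own Darcy discharge and the transmissivities add.
Σ(K_i·b_i) = 0.743×7.60 + 7.67e-06×7.48 + 7.41×11.6 + 602×13.9 = 8459 m²/day.
Hydraulic gradient i = Δh / L = 0.479 / 674 = 0.0007107.
Q = Σ(K_i·b_i) · W · i = 8459 × 179 × 0.0007107 = 1076 m³/day.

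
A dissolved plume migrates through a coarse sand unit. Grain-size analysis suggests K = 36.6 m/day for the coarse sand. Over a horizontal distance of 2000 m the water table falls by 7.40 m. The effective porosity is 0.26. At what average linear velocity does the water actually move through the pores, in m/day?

Hydraulic gradient i = Δh / L = 7.40 / 2000 = 0.003700.
Darcy flux q = K · i = 36.60 × 0.003700 = 0.1354 m/day.
Seepage velocity v = q / n_e = 0.1354 / 0.26 = 0.5208 m/day.

0.521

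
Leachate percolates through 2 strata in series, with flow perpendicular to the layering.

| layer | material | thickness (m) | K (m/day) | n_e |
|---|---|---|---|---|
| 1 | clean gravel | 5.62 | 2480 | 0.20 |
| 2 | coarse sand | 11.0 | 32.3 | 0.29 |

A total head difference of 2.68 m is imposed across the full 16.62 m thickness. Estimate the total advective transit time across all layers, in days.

0.552

With flow normal to the layers, continuity requires the same specific discharge q through every layer.
Σ(b_i/K_i) = 5.62/2480 + 11.0/32.3 = 0.3428 d.
q = Δh / Σ(b_i/K_i) = 2.68 / 0.3428 = 7.817 m/day.
In each layer the seepage velocity is v_i = q/n_i, so the layer transit time is t_i = b_i·n_i / q:
  layer 1 (clean gravel): t_1 = 5.62 × 0.20 / 7.817 = 0.1438 d
  layer 2 (coarse sand): t_2 = 11.0 × 0.29 / 7.817 = 0.4081 d
Total t = Σ t_i = 0.5518 days.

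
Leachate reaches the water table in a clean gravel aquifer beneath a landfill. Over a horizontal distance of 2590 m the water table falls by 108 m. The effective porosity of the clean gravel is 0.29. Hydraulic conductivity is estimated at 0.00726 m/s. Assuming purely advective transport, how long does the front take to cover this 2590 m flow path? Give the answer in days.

Convert K: 0.00726 m/s × 86400 = 627.3 m/day.
Hydraulic gradient i = Δh / L = 108 / 2590 = 0.04170.
Darcy flux q = K · i = 627.3 × 0.04170 = 26.16 m/day.
Seepage velocity v = q / n_e = 26.16 / 0.29 = 90.19 m/day.
Travel time t = L / v = 2590 / 90.19 = 28.72 days.

28.7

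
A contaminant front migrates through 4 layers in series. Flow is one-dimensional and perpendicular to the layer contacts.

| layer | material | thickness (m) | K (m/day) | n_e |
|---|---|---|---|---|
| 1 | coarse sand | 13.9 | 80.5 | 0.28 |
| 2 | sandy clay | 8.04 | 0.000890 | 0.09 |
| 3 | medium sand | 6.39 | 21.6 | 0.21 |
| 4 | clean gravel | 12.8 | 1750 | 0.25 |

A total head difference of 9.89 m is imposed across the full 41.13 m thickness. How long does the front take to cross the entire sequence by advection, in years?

With flow normal to the layers, continuity requires the same specific discharge q through every layer.
Σ(b_i/K_i) = 13.9/80.5 + 8.04/0.000890 + 6.39/21.6 + 12.8/1750 = 9034 d.
q = Δh / Σ(b_i/K_i) = 9.89 / 9034 = 0.001095 m/day.
In each layer the seepage velocity is v_i = q/n_i, so the layer transit time is t_i = b_i·n_i / q:
  layer 1 (coarse sand): t_1 = 13.9 × 0.28 / 0.001095 = 3555 d
  layer 2 (sandy clay): t_2 = 8.04 × 0.09 / 0.001095 = 661.0 d
  layer 3 (medium sand): t_3 = 6.39 × 0.21 / 0.001095 = 1226 d
  layer 4 (clean gravel): t_4 = 12.8 × 0.25 / 0.001095 = 2923 d
Total t = Σ t_i = 8365 days = 22.90 years.

22.9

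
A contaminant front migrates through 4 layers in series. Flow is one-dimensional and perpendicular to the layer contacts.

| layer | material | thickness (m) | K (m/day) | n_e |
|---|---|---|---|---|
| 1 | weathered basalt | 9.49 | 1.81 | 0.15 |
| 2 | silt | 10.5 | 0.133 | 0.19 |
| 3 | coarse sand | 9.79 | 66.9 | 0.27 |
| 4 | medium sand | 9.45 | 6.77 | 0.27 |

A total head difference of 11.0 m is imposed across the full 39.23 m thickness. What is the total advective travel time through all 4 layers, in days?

With flow normal to the layers, continuity requires the same specific discharge q through every layer.
Σ(b_i/K_i) = 9.49/1.81 + 10.5/0.133 + 9.79/66.9 + 9.45/6.77 = 85.73 d.
q = Δh / Σ(b_i/K_i) = 11.0 / 85.73 = 0.1283 m/day.
In each layer the seepage velocity is v_i = q/n_i, so the layer transit time is t_i = b_i·n_i / q:
  layer 1 (weathered basalt): t_1 = 9.49 × 0.15 / 0.1283 = 11.09 d
  layer 2 (silt): t_2 = 10.5 × 0.19 / 0.1283 = 15.55 d
  layer 3 (coarse sand): t_3 = 9.79 × 0.27 / 0.1283 = 20.60 d
  layer 4 (medium sand): t_4 = 9.45 × 0.27 / 0.1283 = 19.89 d
Total t = Σ t_i = 67.13 days.

67.1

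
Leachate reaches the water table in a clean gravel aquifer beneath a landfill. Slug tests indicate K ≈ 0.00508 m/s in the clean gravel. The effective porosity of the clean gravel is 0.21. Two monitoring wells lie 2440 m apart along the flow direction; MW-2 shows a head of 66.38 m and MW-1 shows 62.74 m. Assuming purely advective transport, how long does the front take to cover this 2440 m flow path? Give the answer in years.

Convert K: 0.00508 m/s × 86400 = 438.9 m/day.
Hydraulic gradient i = (66.38 − 62.74) / 2440 = 3.64 / 2440 = 0.001492.
Darcy flux q = K · i = 438.9 × 0.001492 = 0.6548 m/day.
Seepage velocity v = q / n_e = 0.6548 / 0.21 = 3.118 m/day.
Travel time t = L / v = 2440 / 3.118 = 782.6 days = 2.143 years.

2.14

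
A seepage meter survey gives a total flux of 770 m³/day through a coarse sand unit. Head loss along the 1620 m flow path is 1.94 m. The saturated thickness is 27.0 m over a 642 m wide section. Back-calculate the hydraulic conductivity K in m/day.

Cross-sectional area A = 642 × 27.0 = 17334 m².
Hydraulic gradient i = Δh / L = 1.94 / 1620 = 0.001198.
From Q = K·A·i, K = Q / (A·i) = 770 / (17334 × 0.001198) = 37.09 m/day.

37.1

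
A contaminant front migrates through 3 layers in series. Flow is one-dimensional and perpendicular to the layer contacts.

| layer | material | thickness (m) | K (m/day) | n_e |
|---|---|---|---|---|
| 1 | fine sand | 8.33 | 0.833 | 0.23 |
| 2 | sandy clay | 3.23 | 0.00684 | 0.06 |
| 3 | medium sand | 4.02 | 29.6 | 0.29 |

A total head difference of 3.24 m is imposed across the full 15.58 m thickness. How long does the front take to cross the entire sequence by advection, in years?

With flow normal to the layers, continuity requires the same specific discharge q through every layer.
Σ(b_i/K_i) = 8.33/0.833 + 3.23/0.00684 + 4.02/29.6 = 482.4 d.
q = Δh / Σ(b_i/K_i) = 3.24 / 482.4 = 0.006717 m/day.
In each layer the seepage velocity is v_i = q/n_i, so the layer transit time is t_i = b_i·n_i / q:
  layer 1 (fine sand): t_1 = 8.33 × 0.23 / 0.006717 = 285.2 d
  layer 2 (sandy clay): t_2 = 3.23 × 0.06 / 0.006717 = 28.85 d
  layer 3 (medium sand): t_3 = 4.02 × 0.29 / 0.006717 = 173.6 d
Total t = Σ t_i = 487.6 days = 1.335 years.

1.34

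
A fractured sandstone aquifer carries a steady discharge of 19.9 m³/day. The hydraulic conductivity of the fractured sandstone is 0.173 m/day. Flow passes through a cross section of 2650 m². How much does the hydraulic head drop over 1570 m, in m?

From Q = K·A·i, i = Q / (K·A) = 19.9 / (0.1730 × 2650) = 0.04341.
Head loss Δh = i · L = 0.04341 × 1570 = 68.15 m.

68.1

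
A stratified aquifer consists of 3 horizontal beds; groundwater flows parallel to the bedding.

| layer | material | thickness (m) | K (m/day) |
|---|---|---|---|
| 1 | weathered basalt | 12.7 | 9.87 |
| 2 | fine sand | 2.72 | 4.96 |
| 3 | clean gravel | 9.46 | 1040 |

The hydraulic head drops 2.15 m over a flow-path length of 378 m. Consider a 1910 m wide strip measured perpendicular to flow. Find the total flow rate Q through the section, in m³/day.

108000

Flow is parallel to layering, so each bed carries its own Darcy discharge and the transmissivities add.
Σ(K_i·b_i) = 9.87×12.7 + 4.96×2.72 + 1040×9.46 = 9977 m²/day.
Hydraulic gradient i = Δh / L = 2.15 / 378 = 0.005688.
Q = Σ(K_i·b_i) · W · i = 9977 × 1910 × 0.005688 = 1.084e+05 m³/day.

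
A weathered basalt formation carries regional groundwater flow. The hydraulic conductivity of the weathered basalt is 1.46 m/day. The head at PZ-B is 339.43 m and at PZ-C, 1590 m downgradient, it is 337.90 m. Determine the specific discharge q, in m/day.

0.00140

Hydraulic gradient i = (339.43 − 337.90) / 1590 = 1.53 / 1590 = 0.0009623.
Specific discharge q = K · i = 1.460 × 0.0009623 = 0.001405 m/day.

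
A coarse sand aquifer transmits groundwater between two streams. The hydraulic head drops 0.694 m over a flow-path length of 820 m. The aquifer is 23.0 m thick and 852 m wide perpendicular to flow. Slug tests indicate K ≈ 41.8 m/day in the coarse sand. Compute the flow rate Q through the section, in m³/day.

693

Cross-sectional area A = 852 × 23.0 = 19596 m².
Hydraulic gradient i = Δh / L = 0.694 / 820 = 0.0008463.
Darcy's law: Q = K · A · i = 41.80 × 19596 × 0.0008463 = 693.2 m³/day.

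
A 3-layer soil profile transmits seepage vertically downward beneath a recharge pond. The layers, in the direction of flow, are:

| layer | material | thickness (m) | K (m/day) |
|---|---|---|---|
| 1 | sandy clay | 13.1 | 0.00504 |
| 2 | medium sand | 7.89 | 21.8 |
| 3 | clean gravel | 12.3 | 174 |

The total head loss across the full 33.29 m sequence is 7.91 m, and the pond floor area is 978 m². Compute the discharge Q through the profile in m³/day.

Flow is perpendicular to layering, so the layers act in series and the equivalent K is the thickness-weighted harmonic mean.
Total thickness L = 13.1 + 7.89 + 12.3 = 33.29 m.
Σ(b_i/K_i) = 13.1/0.00504 + 7.89/21.8 + 12.3/174 = 2600 d.
K_eq = L / Σ(b_i/K_i) = 33.29 / 2600 = 0.01281 m/day.
Q = K_eq · A · (Δh/L) = 0.01281 × 978 × (7.91/33.29) = 2.976 m³/day.

2.98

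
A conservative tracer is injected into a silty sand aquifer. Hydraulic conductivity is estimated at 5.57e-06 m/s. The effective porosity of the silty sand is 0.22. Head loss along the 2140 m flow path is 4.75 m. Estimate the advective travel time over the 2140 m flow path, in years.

Convert K: 5.57e-06 m/s × 86400 = 0.4812 m/day.
Hydraulic gradient i = Δh / L = 4.75 / 2140 = 0.002220.
Darcy flux q = K · i = 0.4812 × 0.002220 = 0.001068 m/day.
Seepage velocity v = q / n_e = 0.001068 / 0.22 = 0.004855 m/day.
Travel time t = L / v = 2140 / 0.004855 = 4.407e+05 days = 1207 years.

1210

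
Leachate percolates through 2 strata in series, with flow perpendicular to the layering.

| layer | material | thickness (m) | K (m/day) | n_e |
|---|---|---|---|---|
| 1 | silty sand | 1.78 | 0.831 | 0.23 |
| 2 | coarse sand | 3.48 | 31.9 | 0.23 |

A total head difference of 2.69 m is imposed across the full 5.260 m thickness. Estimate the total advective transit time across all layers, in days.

1.01

With flow normal to the layers, continuity requires the same specific discharge q through every layer.
Σ(b_i/K_i) = 1.78/0.831 + 3.48/31.9 = 2.251 d.
q = Δh / Σ(b_i/K_i) = 2.69 / 2.251 = 1.195 m/day.
In each layer the seepage velocity is v_i = q/n_i, so the layer transit time is t_i = b_i·n_i / q:
  layer 1 (silty sand): t_1 = 1.78 × 0.23 / 1.195 = 0.3426 d
  layer 2 (coarse sand): t_2 = 3.48 × 0.23 / 1.195 = 0.6698 d
Total t = Σ t_i = 1.012 days.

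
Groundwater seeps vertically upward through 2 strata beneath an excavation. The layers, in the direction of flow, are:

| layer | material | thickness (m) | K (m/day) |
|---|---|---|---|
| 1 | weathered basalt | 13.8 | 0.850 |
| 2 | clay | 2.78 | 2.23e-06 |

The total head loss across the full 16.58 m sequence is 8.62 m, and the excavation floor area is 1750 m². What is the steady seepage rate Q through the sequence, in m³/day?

0.0121

Flow is perpendicular to layering, so the layers act in series and the equivalent K is the thickness-weighted harmonic mean.
Total thickness L = 13.8 + 2.78 = 16.58 m.
Σ(b_i/K_i) = 13.8/0.850 + 2.78/2.23e-06 = 1.247e+06 d.
K_eq = L / Σ(b_i/K_i) = 16.58 / 1.247e+06 = 1.330e-05 m/day.
Q = K_eq · A · (Δh/L) = 1.330e-05 × 1750 × (8.62/16.58) = 0.01210 m³/day.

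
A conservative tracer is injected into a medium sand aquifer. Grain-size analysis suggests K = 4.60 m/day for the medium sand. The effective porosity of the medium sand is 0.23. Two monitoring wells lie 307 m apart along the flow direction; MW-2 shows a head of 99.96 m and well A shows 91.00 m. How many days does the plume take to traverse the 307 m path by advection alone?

Hydraulic gradient i = (99.96 − 91.00) / 307 = 8.96 / 307 = 0.02919.
Darcy flux q = K · i = 4.600 × 0.02919 = 0.1343 m/day.
Seepage velocity v = q / n_e = 0.1343 / 0.23 = 0.5837 m/day.
Travel time t = L / v = 307 / 0.5837 = 525.9 days.

526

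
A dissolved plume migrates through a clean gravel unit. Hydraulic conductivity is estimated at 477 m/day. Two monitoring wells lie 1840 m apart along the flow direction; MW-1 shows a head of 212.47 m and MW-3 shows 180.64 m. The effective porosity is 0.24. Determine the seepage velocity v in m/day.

34.4

Hydraulic gradient i = (212.47 − 180.64) / 1840 = 31.83 / 1840 = 0.01730.
Darcy flux q = K · i = 477.0 × 0.01730 = 8.252 m/day.
Seepage velocity v = q / n_e = 8.252 / 0.24 = 34.38 m/day.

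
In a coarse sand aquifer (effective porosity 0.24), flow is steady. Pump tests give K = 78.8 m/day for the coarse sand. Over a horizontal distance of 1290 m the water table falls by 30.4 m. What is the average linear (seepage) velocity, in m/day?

Hydraulic gradient i = Δh / L = 30.4 / 1290 = 0.02357.
Darcy flux q = K · i = 78.80 × 0.02357 = 1.857 m/day.
Seepage velocity v = q / n_e = 1.857 / 0.24 = 7.737 m/day.

7.74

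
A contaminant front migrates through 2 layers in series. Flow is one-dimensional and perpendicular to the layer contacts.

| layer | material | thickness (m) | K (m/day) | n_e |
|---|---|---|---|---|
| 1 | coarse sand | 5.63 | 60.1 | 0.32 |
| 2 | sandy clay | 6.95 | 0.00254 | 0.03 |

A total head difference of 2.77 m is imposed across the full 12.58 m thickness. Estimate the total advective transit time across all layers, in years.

5.44

With flow normal to the layers, continuity requires the same specific discharge q through every layer.
Σ(b_i/K_i) = 5.63/60.1 + 6.95/0.00254 = 2736 d.
q = Δh / Σ(b_i/K_i) = 2.77 / 2736 = 0.001012 m/day.
In each layer the seepage velocity is v_i = q/n_i, so the layer transit time is t_i = b_i·n_i / q:
  layer 1 (coarse sand): t_1 = 5.63 × 0.32 / 0.001012 = 1780 d
  layer 2 (sandy clay): t_2 = 6.95 × 0.03 / 0.001012 = 206.0 d
Total t = Σ t_i = 1986 days = 5.436 years.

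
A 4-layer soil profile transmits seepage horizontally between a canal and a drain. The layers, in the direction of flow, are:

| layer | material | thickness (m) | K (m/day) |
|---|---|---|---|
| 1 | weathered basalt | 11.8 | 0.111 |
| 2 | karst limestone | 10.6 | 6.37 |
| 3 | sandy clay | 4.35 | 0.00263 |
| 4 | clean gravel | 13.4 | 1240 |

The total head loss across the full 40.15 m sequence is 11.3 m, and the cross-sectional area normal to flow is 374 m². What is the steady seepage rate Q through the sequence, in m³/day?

Flow is perpendicular to layering, so the layers act in series and the equivalent K is the thickness-weighted harmonic mean.
Total thickness L = 11.8 + 10.6 + 4.35 + 13.4 = 40.15 m.
Σ(b_i/K_i) = 11.8/0.111 + 10.6/6.37 + 4.35/0.00263 + 13.4/1240 = 1762 d.
K_eq = L / Σ(b_i/K_i) = 40.15 / 1762 = 0.02279 m/day.
Q = K_eq · A · (Δh/L) = 0.02279 × 374 × (11.3/40.15) = 2.399 m³/day.

2.40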